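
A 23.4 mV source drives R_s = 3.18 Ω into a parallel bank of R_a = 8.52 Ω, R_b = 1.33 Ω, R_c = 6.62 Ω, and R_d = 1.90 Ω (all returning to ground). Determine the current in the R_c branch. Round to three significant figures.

I ≈ 0.597 mA

Combine the parallel branches: R_p = (1/8.52 + 1/1.33 + 1/6.62 + 1/1.90)⁻¹ = 0.6466 Ω.
V_A by voltage divider: V_A = 23.4 × 0.6466/(3.18 + 0.6466) = 3.954 mV.
Branch current I = V_A/R_c = 3.954/6.62 = 0.5973 mA.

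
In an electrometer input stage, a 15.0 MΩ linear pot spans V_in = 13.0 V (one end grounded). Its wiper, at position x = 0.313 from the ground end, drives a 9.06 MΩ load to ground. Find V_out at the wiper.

Split the track: R_lower = x·R_p = 4.695 MΩ, R_upper = (1−x)·R_p = 10.31 MΩ.
Lower segment in parallel with the load: 4.695 ‖ 9.06 = 3.092 MΩ.
Then V_out = V_in · 3.092/(10.31 + 3.092) = 3.001 V.

V_out ≈ 3.00 V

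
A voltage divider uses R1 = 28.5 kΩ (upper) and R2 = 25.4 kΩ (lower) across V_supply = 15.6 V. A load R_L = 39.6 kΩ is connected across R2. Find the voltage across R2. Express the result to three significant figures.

R2 ‖ R_L = (25.4 × 39.6)/(25.4 + 39.6) = 15.47 kΩ.
Now apply the divider: V_out = 15.6 × 0.3519 = 5.490 V.
(Unloaded it would be 7.35 V; the load pulls it down.)

V_out ≈ 5.49 V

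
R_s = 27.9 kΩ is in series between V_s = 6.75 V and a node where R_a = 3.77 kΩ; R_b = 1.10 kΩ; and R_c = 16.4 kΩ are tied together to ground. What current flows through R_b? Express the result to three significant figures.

I ≈ 0.173 mA

Equivalent of the parallel group: R_p = 0.8095 kΩ.
Node voltage V_A = V_s · R_p/(R_s + R_p) = 6.75 × 0.02820 = 0.1903 V.
I(R_b) = V_A / R_b = 0.1903/1.10 = 0.1730 mA.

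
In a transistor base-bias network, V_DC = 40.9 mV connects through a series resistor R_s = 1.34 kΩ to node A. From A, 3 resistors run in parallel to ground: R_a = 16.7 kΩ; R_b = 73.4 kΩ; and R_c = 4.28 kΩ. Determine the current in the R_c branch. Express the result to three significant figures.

I ≈ 6.77 µA

Combine the parallel branches: R_p = (1/16.7 + 1/73.4 + 1/4.28)⁻¹ = 3.256 kΩ.
V_A = 40.9 × 3.256/4.596 = 28.97 mV.
I(R_c) = V_A / R_c = 28.97/4.28 = 6.770 µA.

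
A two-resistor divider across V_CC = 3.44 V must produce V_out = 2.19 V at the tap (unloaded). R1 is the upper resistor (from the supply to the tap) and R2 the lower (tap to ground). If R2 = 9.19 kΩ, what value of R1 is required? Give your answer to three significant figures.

R1 ≈ 5.25 kΩ

Required fraction k = V_out/V_CC = 0.6366.
R1 = R2·(1/k − 1) = 9.19 × 0.5708 = 5.245 kΩ.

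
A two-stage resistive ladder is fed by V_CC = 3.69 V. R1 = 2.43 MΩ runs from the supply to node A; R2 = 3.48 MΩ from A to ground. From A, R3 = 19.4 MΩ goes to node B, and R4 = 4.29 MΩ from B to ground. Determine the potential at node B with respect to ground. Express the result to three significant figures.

Node A sees R2 in parallel with the series input of stage 2, R3 + R4 = 23.69 MΩ.
R2 ‖ (R3+R4) = 3.034 MΩ.
So V_A = 3.69 × 0.5553 = 2.049 V.
Stage 2 is unloaded, so V_B = V_A · R4/(R3+R4) = 2.049 × 4.29/23.69 = 0.3711 V.

V_B ≈ 0.371 V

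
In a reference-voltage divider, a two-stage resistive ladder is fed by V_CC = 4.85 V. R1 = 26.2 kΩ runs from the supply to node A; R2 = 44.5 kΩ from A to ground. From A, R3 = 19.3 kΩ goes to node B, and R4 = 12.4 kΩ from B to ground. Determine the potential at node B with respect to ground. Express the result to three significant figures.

V_B ≈ 0.785 V

Looking into the second stage from A: R3 + R4 = 31.70 kΩ appears in parallel with R2.
R2 ‖ (R3+R4) = 18.51 kΩ.
V_A = 4.85 × 18.51/(26.2 + 18.51) = 2.008 V.
Then the unloaded second divider: V_B = V_A × R4/(R3+R4) = 2.008 × 0.3912 = 0.7855 V.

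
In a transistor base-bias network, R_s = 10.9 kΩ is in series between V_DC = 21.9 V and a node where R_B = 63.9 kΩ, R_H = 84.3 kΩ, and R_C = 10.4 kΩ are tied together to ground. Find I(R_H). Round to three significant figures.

Combine the parallel branches: R_p = (1/63.9 + 1/84.3 + 1/10.4)⁻¹ = 8.086 kΩ.
Node voltage V_A = V_DC · R_p/(R_s + R_p) = 21.9 × 0.4259 = 9.327 V.
I(R_H) = V_A / R_H = 9.327/84.3 = 0.1106 mA.
(Check via current divider: I_total = 1.153 mA; share G_k/ΣG = 0.09592 → same result.)

I ≈ 0.111 mA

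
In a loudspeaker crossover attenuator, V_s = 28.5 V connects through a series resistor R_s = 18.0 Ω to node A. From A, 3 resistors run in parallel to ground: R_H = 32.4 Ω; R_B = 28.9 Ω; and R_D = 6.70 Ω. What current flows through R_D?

Combine the parallel branches: R_p = (1/32.4 + 1/28.9 + 1/6.70)⁻¹ = 4.657 Ω.
Node voltage V_A = V_s · R_p/(R_s + R_p) = 28.5 × 0.2056 = 5.858 V.
Branch current I = V_A/R_D = 5.858/6.70 = 0.8744 A.
(Check via current divider: I_total = 1.258 A; share G_k/ΣG = 0.6951 → same result.)

I ≈ 0.874 A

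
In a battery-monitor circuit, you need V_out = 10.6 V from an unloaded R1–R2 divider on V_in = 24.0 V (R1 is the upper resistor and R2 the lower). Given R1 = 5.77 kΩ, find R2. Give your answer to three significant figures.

V_out/V_in = R2/(R1+R2) = 0.4417.
Rearranging, R2 = R1·k/(1−k) = 5.77 × 0.7910 = 4.564 kΩ.

R2 ≈ 4.56 kΩ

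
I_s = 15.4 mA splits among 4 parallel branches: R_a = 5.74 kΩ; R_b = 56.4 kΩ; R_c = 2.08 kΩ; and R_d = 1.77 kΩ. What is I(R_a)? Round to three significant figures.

ΣG = 1/5.74 + 1/56.4 + 1/2.08 + 1/1.77 = 1.238.
By the current-divider rule, I = I_s · G_k/ΣG = 15.4 × 0.1408 = 2.168 mA.

I ≈ 2.17 mA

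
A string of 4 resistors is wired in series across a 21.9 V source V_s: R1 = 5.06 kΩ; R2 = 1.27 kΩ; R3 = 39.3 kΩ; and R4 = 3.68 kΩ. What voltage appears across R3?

V ≈ 17.5 V

Total series resistance ΣR = 5.06 + 1.27 + 39.3 + 3.68 = 49.31 kΩ.
Voltage divider: V = V_s · (39.30 / 49.31) = 21.9 × 0.7970 = 17.45 V.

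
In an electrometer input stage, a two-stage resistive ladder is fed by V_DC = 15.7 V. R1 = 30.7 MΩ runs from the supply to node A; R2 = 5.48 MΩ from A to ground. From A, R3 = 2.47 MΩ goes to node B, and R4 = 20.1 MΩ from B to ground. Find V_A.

V_A ≈ 1.97 V

Node A sees R2 in parallel with the series input of stage 2, R3 + R4 = 22.57 MΩ.
Effective lower resistance at A: R2 ‖ 22.57 = 4.409 MΩ.
So V_A = 15.7 × 0.1256 = 1.972 V.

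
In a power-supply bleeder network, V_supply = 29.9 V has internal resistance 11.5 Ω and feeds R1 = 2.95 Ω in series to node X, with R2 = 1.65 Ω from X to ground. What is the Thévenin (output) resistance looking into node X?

R1' = 11.5 + 2.95 = 14.45 Ω (source resistance + R1).
Looking into X with the source shorted: R_th = R1'·R2/(R1'+R2) = 14.45 × 1.65/16.10 = 1.481 Ω.

R_th ≈ 1.48 Ω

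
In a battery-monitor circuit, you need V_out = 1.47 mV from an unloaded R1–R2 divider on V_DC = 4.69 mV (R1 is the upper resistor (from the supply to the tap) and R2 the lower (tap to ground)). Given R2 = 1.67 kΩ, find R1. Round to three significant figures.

Required fraction k = V_out/V_DC = 0.3134.
R1 = R2·(1/k − 1) = 1.67 × 2.190 = 3.658 kΩ.

R1 ≈ 3.66 kΩ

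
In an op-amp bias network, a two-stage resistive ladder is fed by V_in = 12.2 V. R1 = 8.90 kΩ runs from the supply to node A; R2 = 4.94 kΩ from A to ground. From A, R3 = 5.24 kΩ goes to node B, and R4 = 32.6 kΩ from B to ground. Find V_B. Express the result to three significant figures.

The second stage (R3 + R4 = 37.84 kΩ) loads node A in parallel with R2.
Effective lower resistance at A: R2 ‖ 37.84 = 4.370 kΩ.
So V_A = 12.2 × 0.3293 = 4.017 V.
V_B = V_A × 0.8615 = 3.461 V.

V_B ≈ 3.46 V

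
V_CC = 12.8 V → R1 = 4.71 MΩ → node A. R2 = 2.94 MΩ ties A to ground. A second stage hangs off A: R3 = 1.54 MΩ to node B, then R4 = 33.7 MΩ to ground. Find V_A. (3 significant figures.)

Node A sees R2 in parallel with the series input of stage 2, R3 + R4 = 35.24 MΩ.
Effective lower resistance at A: R2 ‖ 35.24 = 2.714 MΩ.
First divider: V_A = V_CC · 2.714/(4.71 + 2.714) = 4.679 V.

V_A ≈ 4.68 V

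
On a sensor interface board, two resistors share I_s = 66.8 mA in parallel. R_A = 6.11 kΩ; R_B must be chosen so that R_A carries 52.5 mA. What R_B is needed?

R_B ≈ 22.4 kΩ

The fraction through R_A equals R_B/(R_A+R_B).
With f = 0.7859, R_B = R_A · f/(1−f) = 6.11 × 3.671 = 22.43 kΩ.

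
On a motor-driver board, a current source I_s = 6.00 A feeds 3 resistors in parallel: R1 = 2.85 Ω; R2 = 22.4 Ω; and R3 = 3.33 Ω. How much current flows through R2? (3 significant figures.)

Conductances: ΣG = 1/2.85 + 1/22.4 + 1/3.33 = 0.6958 (1/Ω).
Current divider: I(R2) = I_s · G_k/ΣG = 6.00 × (0.04464/0.6958) = 6.00 × 0.06416 = 0.3850 A.

I ≈ 0.385 A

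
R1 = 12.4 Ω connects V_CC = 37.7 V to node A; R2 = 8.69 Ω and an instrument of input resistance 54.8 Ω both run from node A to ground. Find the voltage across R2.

The load sits in parallel with R2, giving an effective lower resistance R2' = R2·R_L/(R2+R_L) = 7.501 Ω.
Now apply the divider: V_out = 37.7 × 0.3769 = 14.21 V.

V_out ≈ 14.2 V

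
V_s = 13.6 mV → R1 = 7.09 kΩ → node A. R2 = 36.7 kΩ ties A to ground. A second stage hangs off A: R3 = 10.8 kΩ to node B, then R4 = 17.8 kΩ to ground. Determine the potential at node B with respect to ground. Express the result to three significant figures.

V_B ≈ 5.87 mV

The second stage (R3 + R4 = 28.60 kΩ) loads node A in parallel with R2.
R2 ‖ (R3+R4) = 16.07 kΩ.
V_A = 13.6 × 16.07/(7.09 + 16.07) = 9.437 mV.
Stage 2 is unloaded, so V_B = V_A · R4/(R3+R4) = 9.437 × 17.8/28.60 = 5.874 mV.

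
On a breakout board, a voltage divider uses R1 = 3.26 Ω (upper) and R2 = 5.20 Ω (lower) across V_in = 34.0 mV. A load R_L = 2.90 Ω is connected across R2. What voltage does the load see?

V_out ≈ 12.4 mV

R2 ‖ R_L = (5.20 × 2.90)/(5.20 + 2.90) = 1.862 Ω.
Voltage divider with the loaded lower leg: V_out = 34.0 × 1.862/(3.26 + 1.862) = 34.0 × 0.3635 = 12.36 mV.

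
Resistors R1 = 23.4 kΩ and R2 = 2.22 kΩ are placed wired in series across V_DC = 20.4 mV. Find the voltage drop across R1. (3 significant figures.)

ΣR = 23.4 + 2.22 = 25.62 kΩ.
V = V_DC · R/ΣR = 20.4 × 0.9133 = 18.63 mV.

V ≈ 18.6 mV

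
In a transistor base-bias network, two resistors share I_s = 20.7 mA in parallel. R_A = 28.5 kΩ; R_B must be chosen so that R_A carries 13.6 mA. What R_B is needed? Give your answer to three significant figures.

The fraction through R_A equals R_B/(R_A+R_B).
With f = 0.6570, R_B = R_A · f/(1−f) = 28.5 × 1.915 = 54.59 kΩ.

R_B ≈ 54.6 kΩ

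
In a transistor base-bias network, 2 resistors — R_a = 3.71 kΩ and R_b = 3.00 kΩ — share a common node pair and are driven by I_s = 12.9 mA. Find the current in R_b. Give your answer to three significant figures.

With just two branches, the current splits inversely with resistance.
I(R_b) = 12.9 × 3.71/(3.71 + 3.00) = 12.9 × 0.5529 = 7.132 mA.

I ≈ 7.13 mA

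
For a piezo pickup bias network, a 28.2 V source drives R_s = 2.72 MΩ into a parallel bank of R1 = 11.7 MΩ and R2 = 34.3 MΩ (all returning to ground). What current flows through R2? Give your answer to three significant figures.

I ≈ 0.627 µA

Parallel bank: R_p = 1/(1/11.7 + 1/34.3) = 8.724 MΩ.
Node voltage V_A = V_supply · R_p/(R_s + R_p) = 28.2 × 0.7623 = 21.50 V.
I(R2) = V_A / R2 = 21.50/34.3 = 0.6267 µA.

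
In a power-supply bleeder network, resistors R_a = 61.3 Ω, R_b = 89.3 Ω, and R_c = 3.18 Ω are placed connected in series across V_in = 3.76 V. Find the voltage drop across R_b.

V ≈ 2.18 V

Total series resistance ΣR = 61.3 + 89.3 + 3.18 = 153.8 Ω.
By the voltage-divider rule, V = 3.76 × 89.30/153.8 = 2.183 V.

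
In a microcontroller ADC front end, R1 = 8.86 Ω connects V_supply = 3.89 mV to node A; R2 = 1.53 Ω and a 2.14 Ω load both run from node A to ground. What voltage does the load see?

R2 ‖ R_L = (1.53 × 2.14)/(1.53 + 2.14) = 0.8922 Ω.
Voltage divider with the loaded lower leg: V_out = 3.89 × 0.8922/(8.86 + 0.8922) = 3.89 × 0.09148 = 0.3559 mV.

V_out ≈ 0.356 mV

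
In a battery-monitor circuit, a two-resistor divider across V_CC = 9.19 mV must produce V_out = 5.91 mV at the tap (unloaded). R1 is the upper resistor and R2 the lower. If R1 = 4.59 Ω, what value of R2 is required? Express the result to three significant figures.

R2 ≈ 8.27 Ω

The divider ratio is R2/(R1+R2) = 5.91/9.19 = 0.6431.
R2 = R1 · 0.6431/(1 − 0.6431) = 8.270 Ω.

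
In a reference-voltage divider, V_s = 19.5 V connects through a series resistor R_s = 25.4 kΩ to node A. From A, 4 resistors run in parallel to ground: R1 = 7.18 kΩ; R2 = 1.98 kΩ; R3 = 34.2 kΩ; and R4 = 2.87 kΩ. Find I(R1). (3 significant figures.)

I ≈ 0.101 mA

Combine the parallel branches: R_p = (1/7.18 + 1/1.98 + 1/34.2 + 1/2.87)⁻¹ = 0.9785 kΩ.
V_A = 19.5 × 0.9785/26.38 = 0.7233 V.
I(R1) = V_A / R1 = 0.7233/7.18 = 0.1007 mA.
(Check via current divider: I_total = 0.7392 mA; share G_k/ΣG = 0.1363 → same result.)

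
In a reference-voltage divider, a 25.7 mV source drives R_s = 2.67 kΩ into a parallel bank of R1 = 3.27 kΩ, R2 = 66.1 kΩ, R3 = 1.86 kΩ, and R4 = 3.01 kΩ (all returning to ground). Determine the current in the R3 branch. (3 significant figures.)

Combine the parallel branches: R_p = (1/3.27 + 1/66.1 + 1/1.86 + 1/3.01)⁻¹ = 0.8398 kΩ.
V_A = 25.7 × 0.8398/3.510 = 6.149 mV.
Branch current I = V_A/R3 = 6.149/1.86 = 3.306 µA.

I ≈ 3.31 µA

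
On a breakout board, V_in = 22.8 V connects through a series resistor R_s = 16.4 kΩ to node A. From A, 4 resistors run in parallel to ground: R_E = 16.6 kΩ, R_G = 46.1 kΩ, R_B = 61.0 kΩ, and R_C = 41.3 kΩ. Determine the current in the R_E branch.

I ≈ 0.456 mA

Equivalent of the parallel group: R_p = 8.161 kΩ.
V_A by voltage divider: V_A = 22.8 × 8.161/(16.4 + 8.161) = 7.576 V.
Branch current I = V_A/R_E = 7.576/16.6 = 0.4564 mA.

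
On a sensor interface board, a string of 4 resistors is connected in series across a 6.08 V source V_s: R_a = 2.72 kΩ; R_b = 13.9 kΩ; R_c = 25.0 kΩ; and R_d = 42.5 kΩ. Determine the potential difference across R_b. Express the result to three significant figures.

V ≈ 1.00 V

Total series resistance ΣR = 2.72 + 13.9 + 25.0 + 42.5 = 84.12 kΩ.
V = V_s · R/ΣR = 6.08 × 0.1652 = 1.005 V.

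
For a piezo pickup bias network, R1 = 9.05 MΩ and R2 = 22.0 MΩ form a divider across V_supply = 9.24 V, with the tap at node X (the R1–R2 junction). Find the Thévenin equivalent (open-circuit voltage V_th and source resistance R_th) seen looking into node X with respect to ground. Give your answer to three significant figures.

V_th ≈ 6.55 V, R_th ≈ 6.41 MΩ

With X open, the divider is unloaded: V_th = 9.24 × 22.0/31.05 = 6.547 V.
With V_supply suppressed (replaced by a short), R_th = R1 ‖ R2 = (9.050 × 22.0)/(9.050 + 22.0) = 6.412 MΩ.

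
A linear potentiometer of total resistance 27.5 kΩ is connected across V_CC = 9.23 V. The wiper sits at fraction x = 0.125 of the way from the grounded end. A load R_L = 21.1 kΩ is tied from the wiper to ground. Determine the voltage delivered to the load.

V_out ≈ 1.01 V

The pot divides into 24.06 kΩ above the wiper and 3.438 kΩ below.
Lower segment in parallel with the load: 3.438 ‖ 21.1 = 2.956 kΩ.
V_out = 9.23 × 2.956/(24.06 + 2.956) = 1.010 V.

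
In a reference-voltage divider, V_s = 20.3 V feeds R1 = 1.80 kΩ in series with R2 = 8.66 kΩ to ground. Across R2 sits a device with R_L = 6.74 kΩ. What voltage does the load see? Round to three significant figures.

V_out ≈ 13.8 V

The load sits in parallel with R2, giving an effective lower resistance R2' = R2·R_L/(R2+R_L) = 3.790 kΩ.
Now apply the divider: V_out = 20.3 × 0.6780 = 13.76 V.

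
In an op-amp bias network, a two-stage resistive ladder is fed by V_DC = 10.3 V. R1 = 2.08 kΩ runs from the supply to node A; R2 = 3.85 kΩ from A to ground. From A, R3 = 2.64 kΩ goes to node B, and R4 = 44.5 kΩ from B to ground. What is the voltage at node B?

Node A sees R2 in parallel with the series input of stage 2, R3 + R4 = 47.14 kΩ.
R2 ‖ (R3+R4) = 3.559 kΩ.
So V_A = 10.3 × 0.6312 = 6.501 V.
Then the unloaded second divider: V_B = V_A × R4/(R3+R4) = 6.501 × 0.9440 = 6.137 V.

V_B ≈ 6.14 V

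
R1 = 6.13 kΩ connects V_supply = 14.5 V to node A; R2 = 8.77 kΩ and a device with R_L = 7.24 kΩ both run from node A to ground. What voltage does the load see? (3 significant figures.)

V_out ≈ 5.70 V

R2 ‖ R_L = (8.77 × 7.24)/(8.77 + 7.24) = 3.966 kΩ.
Voltage divider with the loaded lower leg: V_out = 14.5 × 3.966/(6.13 + 3.966) = 14.5 × 0.3928 = 5.696 V.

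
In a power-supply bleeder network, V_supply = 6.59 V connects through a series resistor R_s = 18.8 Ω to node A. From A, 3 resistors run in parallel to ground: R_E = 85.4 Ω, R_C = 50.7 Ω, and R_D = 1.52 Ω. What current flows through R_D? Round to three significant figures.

I ≈ 0.311 A

Combine the parallel branches: R_p = (1/85.4 + 1/50.7 + 1/1.52)⁻¹ = 1.451 Ω.
V_A by voltage divider: V_A = 6.59 × 1.451/(18.8 + 1.451) = 0.4721 V.
I(R_D) = V_A / R_D = 0.4721/1.52 = 0.3106 A.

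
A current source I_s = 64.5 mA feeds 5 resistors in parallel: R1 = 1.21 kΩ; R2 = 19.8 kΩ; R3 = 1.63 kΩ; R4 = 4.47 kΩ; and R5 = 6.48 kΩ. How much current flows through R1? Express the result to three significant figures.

I ≈ 28.5 mA

Conductances: ΣG = 1/1.21 + 1/19.8 + 1/1.63 + 1/4.47 + 1/6.48 = 1.868 (1/kΩ).
Current divider: I(R1) = I_s · G_k/ΣG = 64.5 × (0.8264/1.868) = 64.5 × 0.4423 = 28.53 mA.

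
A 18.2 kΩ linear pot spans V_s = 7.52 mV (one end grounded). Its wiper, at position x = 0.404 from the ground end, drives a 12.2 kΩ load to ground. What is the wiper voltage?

The pot divides into 10.85 kΩ above the wiper and 7.353 kΩ below.
R_L loads the lower segment: effective lower R = 4.588 kΩ.
Then V_out = V_s · 4.588/(10.85 + 4.588) = 2.235 mV.
(Unloaded: V_out = x·V_s = 3.04 mV.)

V_out ≈ 2.24 mV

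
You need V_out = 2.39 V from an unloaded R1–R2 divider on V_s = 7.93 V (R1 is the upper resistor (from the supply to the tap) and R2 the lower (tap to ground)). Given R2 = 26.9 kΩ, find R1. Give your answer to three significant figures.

V_out/V_s = R2/(R1+R2) = 0.3014.
Rearranging, R1 = R2·(1−k)/k = 26.9 × 2.318 = 62.35 kΩ.

R1 ≈ 62.4 kΩ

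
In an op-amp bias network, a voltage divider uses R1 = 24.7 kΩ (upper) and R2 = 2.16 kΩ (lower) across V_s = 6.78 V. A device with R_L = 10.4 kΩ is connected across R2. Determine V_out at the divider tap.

V_out ≈ 0.458 V

First combine the lower leg with the load: R2 ‖ R_L = 1.789 kΩ.
Then V_out = V_s · R2'/(R1 + R2') = 6.78 × 1.789/26.49 = 0.4578 V.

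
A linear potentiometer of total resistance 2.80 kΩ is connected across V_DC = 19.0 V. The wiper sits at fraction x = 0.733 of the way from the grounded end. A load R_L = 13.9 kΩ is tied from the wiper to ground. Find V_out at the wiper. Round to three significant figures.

The pot divides into 0.7476 kΩ above the wiper and 2.052 kΩ below.
(x·R_p) ‖ R_L = 1.788 kΩ.
Loaded-divider output: V_out = 19.0 × 0.7052 = 13.40 V.

V_out ≈ 13.4 V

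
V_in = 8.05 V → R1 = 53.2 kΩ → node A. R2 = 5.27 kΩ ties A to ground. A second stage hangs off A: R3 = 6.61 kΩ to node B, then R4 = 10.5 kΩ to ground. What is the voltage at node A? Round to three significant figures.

Looking into the second stage from A: R3 + R4 = 17.11 kΩ appears in parallel with R2.
Effective lower resistance at A: R2 ‖ 17.11 = 4.029 kΩ.
First divider: V_A = V_in · 4.029/(53.2 + 4.029) = 0.5667 V.

V_A ≈ 0.567 V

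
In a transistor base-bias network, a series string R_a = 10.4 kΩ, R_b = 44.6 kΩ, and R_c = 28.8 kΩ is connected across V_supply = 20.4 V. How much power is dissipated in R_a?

ΣR = 83.80 kΩ → I = 20.4/83.80 = 0.2434 mA.
P(R_a) = I²·R_a = (0.2434)² × 10.4 = 0.6163 mW.

P ≈ 0.616 mW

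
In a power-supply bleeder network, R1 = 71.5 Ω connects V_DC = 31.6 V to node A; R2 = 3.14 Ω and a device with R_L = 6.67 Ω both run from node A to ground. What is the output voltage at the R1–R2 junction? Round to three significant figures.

V_out ≈ 0.916 V

R2 ‖ R_L = (3.14 × 6.67)/(3.14 + 6.67) = 2.135 Ω.
Then V_out = V_DC · R2'/(R1 + R2') = 31.6 × 2.135/73.63 = 0.9162 V.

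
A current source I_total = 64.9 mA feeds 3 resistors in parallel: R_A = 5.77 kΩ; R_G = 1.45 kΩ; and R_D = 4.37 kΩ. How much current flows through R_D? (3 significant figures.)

Total conductance ΣG = 1/5.77 + 1/1.45 + 1/4.37 = 1.092 (units of 1/kΩ).
By the current-divider rule, I = I_total · G_k/ΣG = 64.9 × 0.2096 = 13.60 mA.

I ≈ 13.6 mA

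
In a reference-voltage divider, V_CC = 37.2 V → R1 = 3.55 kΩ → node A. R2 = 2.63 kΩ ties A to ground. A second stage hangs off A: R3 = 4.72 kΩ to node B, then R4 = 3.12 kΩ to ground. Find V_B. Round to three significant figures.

V_B ≈ 5.28 V

Looking into the second stage from A: R3 + R4 = 7.840 kΩ appears in parallel with R2.
Effective lower resistance at A: R2 ‖ 7.840 = 1.969 kΩ.
First divider: V_A = V_CC · 1.969/(3.55 + 1.969) = 13.27 V.
Then the unloaded second divider: V_B = V_A × R4/(R3+R4) = 13.27 × 0.3980 = 5.282 V.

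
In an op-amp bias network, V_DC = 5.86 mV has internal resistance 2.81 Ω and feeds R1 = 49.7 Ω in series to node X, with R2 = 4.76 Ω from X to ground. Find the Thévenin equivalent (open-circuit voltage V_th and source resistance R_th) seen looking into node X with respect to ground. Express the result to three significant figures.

V_th ≈ 0.487 mV, R_th ≈ 4.36 Ω

R1' = 2.81 + 49.7 = 52.51 Ω (source resistance + R1).
V_th is the unloaded tap voltage: V_DC · R2/(R1'+R2) = 5.86 × 0.08312 = 0.4871 mV.
With V_DC suppressed (replaced by a short), R_th = R1' ‖ R2 = (52.51 × 4.76)/(52.51 + 4.76) = 4.364 Ω.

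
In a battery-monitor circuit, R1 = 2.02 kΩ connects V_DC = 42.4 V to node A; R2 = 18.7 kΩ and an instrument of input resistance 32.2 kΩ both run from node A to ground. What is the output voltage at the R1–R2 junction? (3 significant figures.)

First combine the lower leg with the load: R2 ‖ R_L = 11.83 kΩ.
Then V_out = V_DC · R2'/(R1 + R2') = 42.4 × 11.83/13.85 = 36.22 V.
(Unloaded it would be 38.3 V; the load pulls it down.)

V_out ≈ 36.2 V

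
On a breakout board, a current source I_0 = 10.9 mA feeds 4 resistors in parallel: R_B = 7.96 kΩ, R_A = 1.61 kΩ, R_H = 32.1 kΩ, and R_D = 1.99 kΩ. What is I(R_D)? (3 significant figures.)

I ≈ 4.28 mA

Conductances: ΣG = 1/7.96 + 1/1.61 + 1/32.1 + 1/1.99 = 1.280 (1/kΩ).
R_D takes the fraction G_k/ΣG = 0.5025/1.280 = 0.3925, so I = 10.9 × 0.3925 = 4.278 mA.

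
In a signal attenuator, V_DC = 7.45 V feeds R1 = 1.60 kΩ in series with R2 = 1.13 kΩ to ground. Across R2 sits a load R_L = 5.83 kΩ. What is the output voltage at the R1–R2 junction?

V_out ≈ 2.77 V

R2 ‖ R_L = (1.13 × 5.83)/(1.13 + 5.83) = 0.9465 kΩ.
Now apply the divider: V_out = 7.45 × 0.3717 = 2.769 V.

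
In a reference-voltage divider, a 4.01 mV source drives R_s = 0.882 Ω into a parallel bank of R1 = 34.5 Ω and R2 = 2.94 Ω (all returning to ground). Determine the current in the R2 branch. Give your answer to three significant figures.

Combine the parallel branches: R_p = (1/34.5 + 1/2.94)⁻¹ = 2.709 Ω.
V_A = 4.01 × 2.709/3.591 = 3.025 mV.
I(R2) = V_A / R2 = 3.025/2.94 = 1.029 mA.
(Check via current divider: I_total = 1.117 mA; share G_k/ΣG = 0.9215 → same result.)

I ≈ 1.03 mA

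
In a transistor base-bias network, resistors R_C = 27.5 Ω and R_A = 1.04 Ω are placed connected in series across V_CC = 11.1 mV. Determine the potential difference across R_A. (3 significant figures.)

Series total: ΣR = 27.5 + 1.04 = 28.54 Ω.
By the voltage-divider rule, V = 11.1 × 1.040/28.54 = 0.4045 mV.

V ≈ 0.404 mV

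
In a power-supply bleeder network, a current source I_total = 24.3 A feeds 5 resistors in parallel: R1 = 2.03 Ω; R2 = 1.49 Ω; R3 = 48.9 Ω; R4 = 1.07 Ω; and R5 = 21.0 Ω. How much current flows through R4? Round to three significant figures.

I ≈ 10.5 A

ΣG = 1/2.03 + 1/1.49 + 1/48.9 + 1/1.07 + 1/21.0 = 2.166.
Current divider: I(R4) = I_total · G_k/ΣG = 24.3 × (0.9346/2.166) = 24.3 × 0.4314 = 10.48 A.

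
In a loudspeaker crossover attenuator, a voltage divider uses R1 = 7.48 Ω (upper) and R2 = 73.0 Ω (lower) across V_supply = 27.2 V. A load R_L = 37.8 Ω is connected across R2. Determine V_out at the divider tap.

First combine the lower leg with the load: R2 ‖ R_L = 24.90 Ω.
Then V_out = V_supply · R2'/(R1 + R2') = 27.2 × 24.90/32.38 = 20.92 V.

V_out ≈ 20.9 V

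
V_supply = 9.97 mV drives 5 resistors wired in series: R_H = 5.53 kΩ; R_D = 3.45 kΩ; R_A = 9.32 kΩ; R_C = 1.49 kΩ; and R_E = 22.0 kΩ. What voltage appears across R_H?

V ≈ 1.32 mV

ΣR = 5.53 + 3.45 + 9.32 + 1.49 + 22.0 = 41.79 kΩ.
V = V_supply · R/ΣR = 9.97 × 0.1323 = 1.319 mV.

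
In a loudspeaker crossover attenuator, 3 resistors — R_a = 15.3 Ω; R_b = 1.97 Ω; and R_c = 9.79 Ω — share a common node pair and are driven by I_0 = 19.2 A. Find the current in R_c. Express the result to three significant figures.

Total conductance ΣG = 1/15.3 + 1/1.97 + 1/9.79 = 0.6751 (units of 1/Ω).
Current divider: I(R_c) = I_0 · G_k/ΣG = 19.2 × (0.1021/0.6751) = 19.2 × 0.1513 = 2.905 A.

I ≈ 2.90 A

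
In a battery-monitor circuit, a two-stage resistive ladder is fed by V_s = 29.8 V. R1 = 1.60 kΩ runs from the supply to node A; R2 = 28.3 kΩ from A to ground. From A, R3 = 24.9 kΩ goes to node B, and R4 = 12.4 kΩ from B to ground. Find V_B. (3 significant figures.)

Looking into the second stage from A: R3 + R4 = 37.30 kΩ appears in parallel with R2.
R2 ‖ (R3+R4) = 16.09 kΩ.
So V_A = 29.8 × 0.9096 = 27.10 V.
Then the unloaded second divider: V_B = V_A × R4/(R3+R4) = 27.10 × 0.3324 = 9.011 V.

V_B ≈ 9.01 V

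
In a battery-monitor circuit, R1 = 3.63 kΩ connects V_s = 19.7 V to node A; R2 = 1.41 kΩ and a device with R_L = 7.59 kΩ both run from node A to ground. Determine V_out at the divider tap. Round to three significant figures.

R2 ‖ R_L = (1.41 × 7.59)/(1.41 + 7.59) = 1.189 kΩ.
Voltage divider with the loaded lower leg: V_out = 19.7 × 1.189/(3.63 + 1.189) = 19.7 × 0.2467 = 4.861 V.
(Unloaded it would be 5.51 V; the load pulls it down.)

V_out ≈ 4.86 V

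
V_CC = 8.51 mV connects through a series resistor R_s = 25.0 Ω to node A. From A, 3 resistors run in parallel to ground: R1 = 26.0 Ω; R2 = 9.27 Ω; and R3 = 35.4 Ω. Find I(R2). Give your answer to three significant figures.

I ≈ 0.171 mA

Equivalent of the parallel group: R_p = 5.728 Ω.
V_A = 8.51 × 5.728/30.73 = 1.586 mV.
I(R2) = V_A / R2 = 1.586/9.27 = 0.1711 mA.
(Equivalently: I_total = 0.2769 mA, then current-divider fraction G_k/ΣG = 0.6179.)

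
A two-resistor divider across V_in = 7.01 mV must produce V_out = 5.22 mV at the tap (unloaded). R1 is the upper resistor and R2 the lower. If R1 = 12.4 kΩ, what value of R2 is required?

V_out/V_in = R2/(R1+R2) = 0.7447.
So R2 = R1 · V_out/(V_in − V_out) = 12.4 × 5.22/(7.01 − 5.22) = 12.4 × 2.916 = 36.16 kΩ.

R2 ≈ 36.2 kΩ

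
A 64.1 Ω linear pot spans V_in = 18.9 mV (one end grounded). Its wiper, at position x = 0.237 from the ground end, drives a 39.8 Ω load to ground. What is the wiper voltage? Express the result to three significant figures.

Lower segment x·R_p = 15.19 Ω; upper segment (1−x)·R_p = 48.91 Ω.
R_L loads the lower segment: effective lower R = 10.99 Ω.
Loaded-divider output: V_out = 18.9 × 0.1835 = 3.469 mV.
(Unloaded: V_out = x·V_in = 4.48 mV.)

V_out ≈ 3.47 mV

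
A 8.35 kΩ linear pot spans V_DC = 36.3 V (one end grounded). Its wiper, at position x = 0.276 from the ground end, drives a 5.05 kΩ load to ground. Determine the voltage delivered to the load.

The pot divides into 6.045 kΩ above the wiper and 2.305 kΩ below.
R_L loads the lower segment: effective lower R = 1.582 kΩ.
V_out = 36.3 × 1.582/(6.045 + 1.582) = 7.531 V.
(Unloaded: V_out = x·V_DC = 10.0 V.)

V_out ≈ 7.53 V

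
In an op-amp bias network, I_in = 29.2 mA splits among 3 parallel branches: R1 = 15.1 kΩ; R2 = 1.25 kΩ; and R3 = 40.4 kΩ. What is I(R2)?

I ≈ 26.2 mA

Conductances: ΣG = 1/15.1 + 1/1.25 + 1/40.4 = 0.8910 (1/kΩ).
Current divider: I(R2) = I_in · G_k/ΣG = 29.2 × (0.8000/0.8910) = 29.2 × 0.8979 = 26.22 mA.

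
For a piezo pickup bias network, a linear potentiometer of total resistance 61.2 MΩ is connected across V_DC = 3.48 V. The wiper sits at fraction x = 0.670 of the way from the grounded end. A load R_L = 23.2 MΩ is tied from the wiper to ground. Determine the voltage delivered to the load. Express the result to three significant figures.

V_out ≈ 1.47 V

The pot divides into 20.20 MΩ above the wiper and 41.00 MΩ below.
(x·R_p) ‖ R_L = 14.82 MΩ.
Then V_out = V_DC · 14.82/(20.20 + 14.82) = 1.473 V.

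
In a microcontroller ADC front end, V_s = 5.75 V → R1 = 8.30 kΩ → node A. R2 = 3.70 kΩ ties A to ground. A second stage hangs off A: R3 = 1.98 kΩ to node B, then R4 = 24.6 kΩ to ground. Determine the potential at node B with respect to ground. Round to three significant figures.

V_B ≈ 1.50 V

Looking into the second stage from A: R3 + R4 = 26.58 kΩ appears in parallel with R2.
R2 ‖ (R3+R4) = 3.248 kΩ.
V_A = 5.75 × 3.248/(8.30 + 3.248) = 1.617 V.
Then the unloaded second divider: V_B = V_A × R4/(R3+R4) = 1.617 × 0.9255 = 1.497 V.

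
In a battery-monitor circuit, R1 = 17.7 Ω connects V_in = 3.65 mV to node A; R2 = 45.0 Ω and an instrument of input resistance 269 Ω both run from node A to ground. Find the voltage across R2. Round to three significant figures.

R2 ‖ R_L = (45.0 × 269)/(45.0 + 269) = 38.55 Ω.
Now apply the divider: V_out = 3.65 × 0.6853 = 2.501 mV.
(Unloaded it would be 2.62 mV; the load pulls it down.)

V_out ≈ 2.50 mV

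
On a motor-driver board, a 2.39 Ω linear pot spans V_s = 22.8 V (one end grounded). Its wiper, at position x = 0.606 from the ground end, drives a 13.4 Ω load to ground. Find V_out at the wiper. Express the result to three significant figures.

V_out ≈ 13.3 V

Lower segment x·R_p = 1.448 Ω; upper segment (1−x)·R_p = 0.9417 Ω.
R_L loads the lower segment: effective lower R = 1.307 Ω.
V_out = 22.8 × 1.307/(0.9417 + 1.307) = 13.25 V.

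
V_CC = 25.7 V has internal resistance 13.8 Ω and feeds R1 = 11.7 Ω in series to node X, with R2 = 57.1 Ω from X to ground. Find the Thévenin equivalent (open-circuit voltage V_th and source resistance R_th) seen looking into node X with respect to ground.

R1' = 13.8 + 11.7 = 25.50 Ω (source resistance + R1).
With X open, the divider is unloaded: V_th = 25.7 × 57.1/82.60 = 17.77 V.
With V_CC suppressed (replaced by a short), R_th = R1' ‖ R2 = (25.50 × 57.1)/(25.50 + 57.1) = 17.63 Ω.

V_th ≈ 17.8 V, R_th ≈ 17.6 Ω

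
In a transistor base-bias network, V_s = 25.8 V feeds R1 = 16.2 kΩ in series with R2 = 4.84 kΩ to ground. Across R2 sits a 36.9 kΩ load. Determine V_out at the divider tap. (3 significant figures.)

V_out ≈ 5.39 V

R2 ‖ R_L = (4.84 × 36.9)/(4.84 + 36.9) = 4.279 kΩ.
Then V_out = V_s · R2'/(R1 + R2') = 25.8 × 4.279/20.48 = 5.391 V.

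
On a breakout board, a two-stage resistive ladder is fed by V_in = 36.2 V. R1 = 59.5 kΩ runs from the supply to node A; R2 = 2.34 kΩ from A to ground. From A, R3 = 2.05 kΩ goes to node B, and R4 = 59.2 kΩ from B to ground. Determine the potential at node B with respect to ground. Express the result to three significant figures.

Node A sees R2 in parallel with the series input of stage 2, R3 + R4 = 61.25 kΩ.
Effective lower resistance at A: R2 ‖ 61.25 = 2.254 kΩ.
V_A = 36.2 × 2.254/(59.5 + 2.254) = 1.321 V.
Then the unloaded second divider: V_B = V_A × R4/(R3+R4) = 1.321 × 0.9665 = 1.277 V.

V_B ≈ 1.28 V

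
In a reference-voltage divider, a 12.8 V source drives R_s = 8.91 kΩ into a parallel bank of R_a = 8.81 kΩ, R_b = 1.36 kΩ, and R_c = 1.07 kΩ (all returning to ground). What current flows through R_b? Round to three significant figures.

Equivalent of the parallel group: R_p = 0.5607 kΩ.
Node voltage V_A = V_in · R_p/(R_s + R_p) = 12.8 × 0.05921 = 0.7578 V.
Branch current I = V_A/R_b = 0.7578/1.36 = 0.5572 mA.

I ≈ 0.557 mA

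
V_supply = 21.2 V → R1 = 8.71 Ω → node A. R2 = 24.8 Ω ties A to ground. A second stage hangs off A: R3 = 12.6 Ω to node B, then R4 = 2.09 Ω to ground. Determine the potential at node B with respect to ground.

V_B ≈ 1.55 V

Node A sees R2 in parallel with the series input of stage 2, R3 + R4 = 14.69 Ω.
R2 ‖ (R3+R4) = 9.225 Ω.
First divider: V_A = V_supply · 9.225/(8.71 + 9.225) = 10.90 V.
Then the unloaded second divider: V_B = V_A × R4/(R3+R4) = 10.90 × 0.1423 = 1.551 V.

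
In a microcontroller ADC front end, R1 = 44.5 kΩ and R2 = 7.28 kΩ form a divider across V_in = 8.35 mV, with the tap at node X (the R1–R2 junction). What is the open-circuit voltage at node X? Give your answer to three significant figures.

V_th is the unloaded tap voltage: V_in · R2/(R1+R2) = 8.35 × 0.1406 = 1.174 mV.

V_th ≈ 1.17 mV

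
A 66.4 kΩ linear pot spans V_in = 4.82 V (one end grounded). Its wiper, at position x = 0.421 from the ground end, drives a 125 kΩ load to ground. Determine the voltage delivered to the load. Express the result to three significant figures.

The pot divides into 38.45 kΩ above the wiper and 27.95 kΩ below.
R_L loads the lower segment: effective lower R = 22.85 kΩ.
V_out = 4.82 × 22.85/(38.45 + 22.85) = 1.797 V.

V_out ≈ 1.80 V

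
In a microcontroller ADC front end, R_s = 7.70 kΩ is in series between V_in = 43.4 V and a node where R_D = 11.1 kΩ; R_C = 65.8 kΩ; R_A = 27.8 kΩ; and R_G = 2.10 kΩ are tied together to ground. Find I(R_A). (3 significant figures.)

I ≈ 0.271 mA

Parallel bank: R_p = 1/(1/11.1 + 1/65.8 + 1/27.8 + 1/2.10) = 1.620 kΩ.
Node voltage V_A = V_in · R_p/(R_s + R_p) = 43.4 × 0.1738 = 7.542 V.
I(R_A) = V_A / R_A = 7.542/27.8 = 0.2713 mA.
(Check via current divider: I_total = 4.657 mA; share G_k/ΣG = 0.05826 → same result.)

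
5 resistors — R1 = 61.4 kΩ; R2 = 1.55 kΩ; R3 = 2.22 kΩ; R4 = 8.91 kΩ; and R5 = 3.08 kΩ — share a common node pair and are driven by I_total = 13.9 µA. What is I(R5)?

Conductances: ΣG = 1/61.4 + 1/1.55 + 1/2.22 + 1/8.91 + 1/3.08 = 1.549 (1/kΩ).
Current divider: I(R5) = I_total · G_k/ΣG = 13.9 × (0.3247/1.549) = 13.9 × 0.2096 = 2.914 µA.

I ≈ 2.91 µA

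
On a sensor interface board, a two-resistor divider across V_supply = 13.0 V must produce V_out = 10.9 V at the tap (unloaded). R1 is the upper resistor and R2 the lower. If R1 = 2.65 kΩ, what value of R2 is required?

R2 ≈ 13.8 kΩ

The divider ratio is R2/(R1+R2) = 10.9/13.0 = 0.8385.
R2 = R1 · 0.8385/(1 − 0.8385) = 13.75 kΩ.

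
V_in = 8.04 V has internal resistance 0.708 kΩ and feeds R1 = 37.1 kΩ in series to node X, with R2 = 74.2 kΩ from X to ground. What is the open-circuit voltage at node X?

V_th ≈ 5.33 V

R1' = 0.708 + 37.1 = 37.81 kΩ (source resistance + R1).
With X open, the divider is unloaded: V_th = 8.04 × 74.2/112.0 = 5.326 V.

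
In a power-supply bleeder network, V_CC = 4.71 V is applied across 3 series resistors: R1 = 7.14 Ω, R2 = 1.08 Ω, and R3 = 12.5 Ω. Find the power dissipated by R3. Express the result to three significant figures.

P ≈ 0.646 W

ΣR = 20.72 Ω → I = 4.71/20.72 = 0.2273 A.
V(R3) = I·R = 2.841 V; P = V·I = 2.841 × 0.2273 = 0.6459 W.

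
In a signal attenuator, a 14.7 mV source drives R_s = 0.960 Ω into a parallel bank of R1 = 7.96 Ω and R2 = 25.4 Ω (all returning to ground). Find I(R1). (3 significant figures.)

I ≈ 1.59 mA

Combine the parallel branches: R_p = (1/7.96 + 1/25.4)⁻¹ = 6.061 Ω.
V_A = 14.7 × 6.061/7.021 = 12.69 mV.
Branch current I = V_A/R1 = 12.69/7.96 = 1.594 mA.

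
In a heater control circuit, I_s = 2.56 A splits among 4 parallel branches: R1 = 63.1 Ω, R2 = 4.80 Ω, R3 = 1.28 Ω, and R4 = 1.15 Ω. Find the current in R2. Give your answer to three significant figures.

Total conductance ΣG = 1/63.1 + 1/4.80 + 1/1.28 + 1/1.15 = 1.875 (units of 1/Ω).
Current divider: I(R2) = I_s · G_k/ΣG = 2.56 × (0.2083/1.875) = 2.56 × 0.1111 = 0.2844 A.

I ≈ 0.284 A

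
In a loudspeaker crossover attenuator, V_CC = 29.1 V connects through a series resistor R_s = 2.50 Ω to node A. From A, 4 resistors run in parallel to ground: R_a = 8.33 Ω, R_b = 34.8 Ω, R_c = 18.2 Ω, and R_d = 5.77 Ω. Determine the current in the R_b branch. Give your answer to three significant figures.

Equivalent of the parallel group: R_p = 2.652 Ω.
V_A = 29.1 × 2.652/5.152 = 14.98 V.
Branch current I = V_A/R_b = 14.98/34.8 = 0.4305 A.

I ≈ 0.430 A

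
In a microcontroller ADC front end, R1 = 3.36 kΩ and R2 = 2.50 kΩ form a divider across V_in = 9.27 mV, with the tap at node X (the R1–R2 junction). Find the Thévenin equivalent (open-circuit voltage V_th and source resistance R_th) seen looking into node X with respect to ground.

V_th ≈ 3.95 mV, R_th ≈ 1.43 kΩ

Open-circuit (no load on X): V_th = V_in · R2/(R1 + R2) = 9.27 × 2.50/(3.360 + 2.50) = 3.955 mV.
Looking into X with the source shorted: R_th = R1·R2/(R1+R2) = 3.360 × 2.50/5.860 = 1.433 kΩ.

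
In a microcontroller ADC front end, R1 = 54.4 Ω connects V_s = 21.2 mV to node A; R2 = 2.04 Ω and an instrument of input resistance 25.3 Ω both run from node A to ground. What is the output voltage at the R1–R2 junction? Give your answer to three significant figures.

R2 ‖ R_L = (2.04 × 25.3)/(2.04 + 25.3) = 1.888 Ω.
Voltage divider with the loaded lower leg: V_out = 21.2 × 1.888/(54.4 + 1.888) = 21.2 × 0.03354 = 0.7110 mV.

V_out ≈ 0.711 mV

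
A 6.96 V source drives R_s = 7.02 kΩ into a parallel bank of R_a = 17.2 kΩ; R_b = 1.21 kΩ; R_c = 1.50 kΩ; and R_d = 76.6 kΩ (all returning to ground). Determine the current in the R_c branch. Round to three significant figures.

Equivalent of the parallel group: R_p = 0.6393 kΩ.
V_A = 6.96 × 0.6393/7.659 = 0.5809 V.
Branch current I = V_A/R_c = 0.5809/1.50 = 0.3873 mA.
(Equivalently: I_total = 0.9087 mA, then current-divider fraction G_k/ΣG = 0.4262.)

I ≈ 0.387 mA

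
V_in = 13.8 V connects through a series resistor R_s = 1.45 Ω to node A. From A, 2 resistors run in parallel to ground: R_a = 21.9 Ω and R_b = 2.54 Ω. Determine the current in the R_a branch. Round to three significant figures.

Parallel bank: R_p = 1/(1/21.9 + 1/2.54) = 2.276 Ω.
Node voltage V_A = V_in · R_p/(R_s + R_p) = 13.8 × 0.6108 = 8.430 V.
I(R_a) = V_A / R_a = 8.430/21.9 = 0.3849 A.
(Check via current divider: I_total = 3.704 A; share G_k/ΣG = 0.1039 → same result.)

I ≈ 0.385 A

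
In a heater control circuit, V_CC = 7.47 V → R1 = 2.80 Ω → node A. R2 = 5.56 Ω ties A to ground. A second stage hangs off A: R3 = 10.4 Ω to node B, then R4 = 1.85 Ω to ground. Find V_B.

V_B ≈ 0.651 V

Node A sees R2 in parallel with the series input of stage 2, R3 + R4 = 12.25 Ω.
Effective lower resistance at A: R2 ‖ 12.25 = 3.824 Ω.
V_A = 7.47 × 3.824/(2.80 + 3.824) = 4.313 V.
V_B = V_A × 0.1510 = 0.6513 V.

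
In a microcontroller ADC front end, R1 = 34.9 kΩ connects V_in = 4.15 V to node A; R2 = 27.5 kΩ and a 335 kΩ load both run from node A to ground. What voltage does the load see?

V_out ≈ 1.75 V

The load sits in parallel with R2, giving an effective lower resistance R2' = R2·R_L/(R2+R_L) = 25.41 kΩ.
Then V_out = V_in · R2'/(R1 + R2') = 4.15 × 25.41/60.31 = 1.749 V.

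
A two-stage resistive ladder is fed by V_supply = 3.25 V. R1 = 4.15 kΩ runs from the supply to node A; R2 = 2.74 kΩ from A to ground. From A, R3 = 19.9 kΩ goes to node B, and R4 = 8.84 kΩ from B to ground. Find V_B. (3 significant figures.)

Looking into the second stage from A: R3 + R4 = 28.74 kΩ appears in parallel with R2.
Effective lower resistance at A: R2 ‖ 28.74 = 2.502 kΩ.
So V_A = 3.25 × 0.3761 = 1.222 V.
Stage 2 is unloaded, so V_B = V_A · R4/(R3+R4) = 1.222 × 8.84/28.74 = 0.3760 V.

V_B ≈ 0.376 V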